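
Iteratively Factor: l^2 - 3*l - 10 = (l - 5)*(l + 2)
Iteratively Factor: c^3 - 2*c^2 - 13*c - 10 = (c + 1)*(c^2 - 3*c - 10) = (c - 5)*(c + 1)*(c + 2)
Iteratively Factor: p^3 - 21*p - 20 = (p - 5)*(p^2 + 5*p + 4) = (p - 5)*(p + 1)*(p + 4)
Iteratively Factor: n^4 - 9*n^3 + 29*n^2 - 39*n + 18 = (n - 3)*(n^3 - 6*n^2 + 11*n - 6) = (n - 3)^2*(n^2 - 3*n + 2) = (n - 3)^2*(n - 1)*(n - 2)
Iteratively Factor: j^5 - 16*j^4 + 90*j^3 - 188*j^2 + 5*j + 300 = (j - 5)*(j^4 - 11*j^3 + 35*j^2 - 13*j - 60) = (j - 5)^2*(j^3 - 6*j^2 + 5*j + 12) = (j - 5)^2*(j - 3)*(j^2 - 3*j - 4) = (j - 5)^2*(j - 3)*(j + 1)*(j - 4)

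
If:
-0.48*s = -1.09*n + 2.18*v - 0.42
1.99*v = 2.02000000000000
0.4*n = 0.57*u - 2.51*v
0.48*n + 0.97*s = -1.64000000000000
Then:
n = 0.74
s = -2.06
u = 4.99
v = 1.02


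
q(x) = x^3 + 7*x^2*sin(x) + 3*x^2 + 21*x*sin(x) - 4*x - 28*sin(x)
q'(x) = 7*x^2*cos(x) + 3*x^2 + 14*x*sin(x) + 21*x*cos(x) + 6*x + 21*sin(x) - 28*cos(x) - 4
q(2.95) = 58.04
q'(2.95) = -41.46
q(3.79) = -9.51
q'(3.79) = -104.16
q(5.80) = 119.85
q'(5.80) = 375.82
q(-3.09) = 12.84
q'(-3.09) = 33.27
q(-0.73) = 30.54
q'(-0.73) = -43.48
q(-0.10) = 3.43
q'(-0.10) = -36.41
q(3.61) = 8.93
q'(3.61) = -99.60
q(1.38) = 16.87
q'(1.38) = 52.30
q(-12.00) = -857.37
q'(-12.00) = 891.45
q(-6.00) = -56.62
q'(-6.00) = 144.49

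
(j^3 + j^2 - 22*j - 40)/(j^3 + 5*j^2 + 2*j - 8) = (j - 5)/(j - 1)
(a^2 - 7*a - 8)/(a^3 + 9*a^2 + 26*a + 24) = (a^2 - 7*a - 8)/(a^3 + 9*a^2 + 26*a + 24)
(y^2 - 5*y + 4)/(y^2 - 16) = (y - 1)/(y + 4)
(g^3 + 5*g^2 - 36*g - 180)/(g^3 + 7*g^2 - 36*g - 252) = (g + 5)/(g + 7)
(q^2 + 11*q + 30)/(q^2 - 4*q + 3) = (q^2 + 11*q + 30)/(q^2 - 4*q + 3)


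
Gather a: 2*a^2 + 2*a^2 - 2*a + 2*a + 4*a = 4*a^2 + 4*a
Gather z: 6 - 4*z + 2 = 8 - 4*z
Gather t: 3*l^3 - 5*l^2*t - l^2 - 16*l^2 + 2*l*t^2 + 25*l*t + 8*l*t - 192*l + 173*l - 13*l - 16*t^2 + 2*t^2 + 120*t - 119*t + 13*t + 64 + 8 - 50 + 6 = 3*l^3 - 17*l^2 - 32*l + t^2*(2*l - 14) + t*(-5*l^2 + 33*l + 14) + 28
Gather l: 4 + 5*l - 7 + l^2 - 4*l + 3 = l^2 + l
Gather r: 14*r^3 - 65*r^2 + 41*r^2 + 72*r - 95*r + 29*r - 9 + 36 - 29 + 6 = 14*r^3 - 24*r^2 + 6*r + 4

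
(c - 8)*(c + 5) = c^2 - 3*c - 40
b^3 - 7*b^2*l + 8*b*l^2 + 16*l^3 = (b - 4*l)^2*(b + l)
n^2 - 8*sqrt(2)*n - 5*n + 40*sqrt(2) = (n - 5)*(n - 8*sqrt(2))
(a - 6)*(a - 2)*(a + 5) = a^3 - 3*a^2 - 28*a + 60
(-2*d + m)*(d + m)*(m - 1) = -2*d^2*m + 2*d^2 - d*m^2 + d*m + m^3 - m^2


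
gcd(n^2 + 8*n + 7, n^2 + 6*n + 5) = n + 1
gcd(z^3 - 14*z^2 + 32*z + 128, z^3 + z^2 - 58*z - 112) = z^2 - 6*z - 16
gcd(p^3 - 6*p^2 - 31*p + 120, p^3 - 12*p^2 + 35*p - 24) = p^2 - 11*p + 24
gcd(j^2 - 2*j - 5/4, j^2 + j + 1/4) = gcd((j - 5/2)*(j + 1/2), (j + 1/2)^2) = j + 1/2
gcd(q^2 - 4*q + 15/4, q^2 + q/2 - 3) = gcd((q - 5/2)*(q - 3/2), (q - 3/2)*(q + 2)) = q - 3/2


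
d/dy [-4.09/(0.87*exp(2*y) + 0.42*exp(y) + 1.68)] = (7.1166*exp(y) + 1.7178)*exp(y)/(0.87*exp(2*y) + 0.42*exp(y) + 1.68)^2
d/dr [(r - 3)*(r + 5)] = 2*r + 2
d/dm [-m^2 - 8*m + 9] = -2*m - 8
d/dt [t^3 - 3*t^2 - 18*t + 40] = 3*t^2 - 6*t - 18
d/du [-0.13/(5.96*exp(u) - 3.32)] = 0.7748*exp(u)/(5.96*exp(u) - 3.32)^2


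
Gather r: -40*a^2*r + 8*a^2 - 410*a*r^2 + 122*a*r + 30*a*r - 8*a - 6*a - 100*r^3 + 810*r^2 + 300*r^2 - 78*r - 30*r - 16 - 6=8*a^2 - 14*a - 100*r^3 + r^2*(1110 - 410*a) + r*(-40*a^2 + 152*a - 108) - 22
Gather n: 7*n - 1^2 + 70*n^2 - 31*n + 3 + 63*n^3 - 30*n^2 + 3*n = 63*n^3 + 40*n^2 - 21*n + 2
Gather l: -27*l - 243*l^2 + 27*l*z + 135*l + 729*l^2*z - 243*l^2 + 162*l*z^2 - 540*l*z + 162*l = l^2*(729*z - 486) + l*(162*z^2 - 513*z + 270)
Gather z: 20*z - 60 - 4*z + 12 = 16*z - 48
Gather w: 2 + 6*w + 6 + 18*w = 24*w + 8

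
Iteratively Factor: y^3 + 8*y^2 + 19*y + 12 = (y + 1)*(y^2 + 7*y + 12) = (y + 1)*(y + 4)*(y + 3)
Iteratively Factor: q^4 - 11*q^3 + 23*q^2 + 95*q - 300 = (q - 5)*(q^3 - 6*q^2 - 7*q + 60) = (q - 5)*(q + 3)*(q^2 - 9*q + 20) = (q - 5)^2*(q + 3)*(q - 4)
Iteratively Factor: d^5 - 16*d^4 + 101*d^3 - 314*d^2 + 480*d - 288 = (d - 3)*(d^4 - 13*d^3 + 62*d^2 - 128*d + 96) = (d - 4)*(d - 3)*(d^3 - 9*d^2 + 26*d - 24) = (d - 4)^2*(d - 3)*(d^2 - 5*d + 6) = (d - 4)^2*(d - 3)^2*(d - 2)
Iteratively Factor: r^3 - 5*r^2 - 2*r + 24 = (r + 2)*(r^2 - 7*r + 12) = (r - 4)*(r + 2)*(r - 3)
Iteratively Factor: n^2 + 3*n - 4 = (n + 4)*(n - 1)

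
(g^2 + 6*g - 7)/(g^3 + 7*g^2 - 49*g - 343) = (g - 1)/(g^2 - 49)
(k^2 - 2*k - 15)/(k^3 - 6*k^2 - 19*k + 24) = (k - 5)/(k^2 - 9*k + 8)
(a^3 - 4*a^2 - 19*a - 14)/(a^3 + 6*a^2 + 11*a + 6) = (a - 7)/(a + 3)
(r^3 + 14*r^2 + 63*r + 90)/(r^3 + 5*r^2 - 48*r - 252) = (r^2 + 8*r + 15)/(r^2 - r - 42)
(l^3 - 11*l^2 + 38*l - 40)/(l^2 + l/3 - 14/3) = 3*(l^2 - 9*l + 20)/(3*l + 7)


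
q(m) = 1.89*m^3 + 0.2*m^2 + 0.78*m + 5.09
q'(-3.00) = 50.61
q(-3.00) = -46.48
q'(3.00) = 53.01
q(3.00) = 60.26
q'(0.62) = 3.21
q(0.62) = 6.10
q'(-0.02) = 0.77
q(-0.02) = 5.07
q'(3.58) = 74.88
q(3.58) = 97.16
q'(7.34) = 309.19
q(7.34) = 768.98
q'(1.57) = 15.38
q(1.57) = 14.12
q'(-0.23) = 0.99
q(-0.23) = 4.90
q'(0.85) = 5.22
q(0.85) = 7.06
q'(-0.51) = 2.05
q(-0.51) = 4.49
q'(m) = 5.67*m^2 + 0.4*m + 0.78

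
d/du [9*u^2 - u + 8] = 18*u - 1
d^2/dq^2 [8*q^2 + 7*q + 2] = 16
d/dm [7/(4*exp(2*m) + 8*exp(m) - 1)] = -56*(exp(m) + 1)*exp(m)/(4*exp(2*m) + 8*exp(m) - 1)^2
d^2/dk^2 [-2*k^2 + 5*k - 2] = -4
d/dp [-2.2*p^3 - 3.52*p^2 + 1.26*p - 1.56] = -6.6*p^2 - 7.04*p + 1.26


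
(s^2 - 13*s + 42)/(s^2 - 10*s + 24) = (s - 7)/(s - 4)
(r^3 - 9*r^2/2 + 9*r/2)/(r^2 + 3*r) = (2*r^2 - 9*r + 9)/(2*(r + 3))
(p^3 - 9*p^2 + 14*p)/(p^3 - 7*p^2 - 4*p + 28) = p/(p + 2)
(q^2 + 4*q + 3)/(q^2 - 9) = (q + 1)/(q - 3)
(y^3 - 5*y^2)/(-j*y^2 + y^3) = (5 - y)/(j - y)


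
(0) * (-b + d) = 0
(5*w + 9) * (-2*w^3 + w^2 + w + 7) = -10*w^4 - 13*w^3 + 14*w^2 + 44*w + 63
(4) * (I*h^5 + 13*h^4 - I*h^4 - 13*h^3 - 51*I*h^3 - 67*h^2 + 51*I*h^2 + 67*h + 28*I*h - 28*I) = 4*I*h^5 + 52*h^4 - 4*I*h^4 - 52*h^3 - 204*I*h^3 - 268*h^2 + 204*I*h^2 + 268*h + 112*I*h - 112*I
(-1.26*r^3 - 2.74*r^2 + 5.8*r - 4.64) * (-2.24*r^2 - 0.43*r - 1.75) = 2.8224*r^5 + 6.6794*r^4 - 9.6088*r^3 + 12.6946*r^2 - 8.1548*r + 8.12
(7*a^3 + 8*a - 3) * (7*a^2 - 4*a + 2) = 49*a^5 - 28*a^4 + 70*a^3 - 53*a^2 + 28*a - 6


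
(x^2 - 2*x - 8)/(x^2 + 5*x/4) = 4*(x^2 - 2*x - 8)/(x*(4*x + 5))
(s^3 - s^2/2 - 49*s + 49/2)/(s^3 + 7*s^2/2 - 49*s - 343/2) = (2*s - 1)/(2*s + 7)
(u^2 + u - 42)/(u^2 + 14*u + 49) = (u - 6)/(u + 7)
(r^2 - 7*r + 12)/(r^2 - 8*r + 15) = (r - 4)/(r - 5)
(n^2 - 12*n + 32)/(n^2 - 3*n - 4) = (n - 8)/(n + 1)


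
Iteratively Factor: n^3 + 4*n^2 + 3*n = (n + 1)*(n^2 + 3*n) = (n + 1)*(n + 3)*(n)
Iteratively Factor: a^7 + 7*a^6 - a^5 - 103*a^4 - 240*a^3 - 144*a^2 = (a - 4)*(a^6 + 11*a^5 + 43*a^4 + 69*a^3 + 36*a^2) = (a - 4)*(a + 3)*(a^5 + 8*a^4 + 19*a^3 + 12*a^2) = a*(a - 4)*(a + 3)*(a^4 + 8*a^3 + 19*a^2 + 12*a) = a*(a - 4)*(a + 3)^2*(a^3 + 5*a^2 + 4*a) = a*(a - 4)*(a + 1)*(a + 3)^2*(a^2 + 4*a) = a*(a - 4)*(a + 1)*(a + 3)^2*(a + 4)*(a)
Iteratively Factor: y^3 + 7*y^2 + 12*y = (y)*(y^2 + 7*y + 12) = y*(y + 3)*(y + 4)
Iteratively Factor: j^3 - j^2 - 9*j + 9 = (j - 1)*(j^2 - 9) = (j - 3)*(j - 1)*(j + 3)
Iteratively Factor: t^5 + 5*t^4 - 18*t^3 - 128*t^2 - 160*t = (t + 4)*(t^4 + t^3 - 22*t^2 - 40*t) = (t + 4)^2*(t^3 - 3*t^2 - 10*t) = (t - 5)*(t + 4)^2*(t^2 + 2*t) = t*(t - 5)*(t + 4)^2*(t + 2)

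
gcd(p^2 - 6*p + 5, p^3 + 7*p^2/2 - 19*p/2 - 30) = 1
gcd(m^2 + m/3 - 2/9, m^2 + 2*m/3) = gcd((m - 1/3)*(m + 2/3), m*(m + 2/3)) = m + 2/3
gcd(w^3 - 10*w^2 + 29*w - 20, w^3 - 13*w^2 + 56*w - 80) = w^2 - 9*w + 20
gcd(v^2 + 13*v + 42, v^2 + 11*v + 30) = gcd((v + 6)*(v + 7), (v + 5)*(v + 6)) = v + 6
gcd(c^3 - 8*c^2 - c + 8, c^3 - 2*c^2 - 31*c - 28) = c + 1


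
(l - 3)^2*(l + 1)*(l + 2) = l^4 - 3*l^3 - 7*l^2 + 15*l + 18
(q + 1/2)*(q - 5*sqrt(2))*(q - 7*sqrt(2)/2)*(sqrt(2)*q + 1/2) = sqrt(2)*q^4 - 33*q^3/2 + sqrt(2)*q^3/2 - 33*q^2/4 + 123*sqrt(2)*q^2/4 + 35*q/2 + 123*sqrt(2)*q/8 + 35/4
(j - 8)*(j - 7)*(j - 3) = j^3 - 18*j^2 + 101*j - 168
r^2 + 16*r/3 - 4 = (r - 2/3)*(r + 6)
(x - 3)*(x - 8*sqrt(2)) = x^2 - 8*sqrt(2)*x - 3*x + 24*sqrt(2)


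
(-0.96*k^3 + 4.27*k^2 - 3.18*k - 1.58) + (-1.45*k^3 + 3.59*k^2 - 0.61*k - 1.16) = -2.41*k^3 + 7.86*k^2 - 3.79*k - 2.74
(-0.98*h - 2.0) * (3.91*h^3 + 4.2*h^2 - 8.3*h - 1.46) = -3.8318*h^4 - 11.936*h^3 - 0.266*h^2 + 18.0308*h + 2.92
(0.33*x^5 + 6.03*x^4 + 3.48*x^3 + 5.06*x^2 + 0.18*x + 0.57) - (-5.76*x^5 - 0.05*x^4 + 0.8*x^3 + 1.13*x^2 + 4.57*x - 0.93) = 6.09*x^5 + 6.08*x^4 + 2.68*x^3 + 3.93*x^2 - 4.39*x + 1.5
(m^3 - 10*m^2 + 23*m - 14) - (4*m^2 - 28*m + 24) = m^3 - 14*m^2 + 51*m - 38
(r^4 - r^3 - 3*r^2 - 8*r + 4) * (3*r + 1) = 3*r^5 - 2*r^4 - 10*r^3 - 27*r^2 + 4*r + 4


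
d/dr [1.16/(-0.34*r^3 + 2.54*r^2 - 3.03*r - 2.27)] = (1.1832*r^2 - 5.8928*r + 3.5148)/(0.34*r^3 - 2.54*r^2 + 3.03*r + 2.27)^2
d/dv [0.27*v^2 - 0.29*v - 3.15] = 0.54*v - 0.29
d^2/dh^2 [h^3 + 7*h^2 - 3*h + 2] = 6*h + 14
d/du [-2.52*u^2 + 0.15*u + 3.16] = 0.15 - 5.04*u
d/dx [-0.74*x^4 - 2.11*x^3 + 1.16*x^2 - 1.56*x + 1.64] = -2.96*x^3 - 6.33*x^2 + 2.32*x - 1.56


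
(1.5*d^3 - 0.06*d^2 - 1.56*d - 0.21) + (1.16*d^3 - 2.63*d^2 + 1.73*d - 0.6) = 2.66*d^3 - 2.69*d^2 + 0.17*d - 0.81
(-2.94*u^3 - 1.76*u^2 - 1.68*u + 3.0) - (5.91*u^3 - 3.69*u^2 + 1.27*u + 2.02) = -8.85*u^3 + 1.93*u^2 - 2.95*u + 0.98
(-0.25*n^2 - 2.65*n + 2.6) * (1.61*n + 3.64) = -0.4025*n^3 - 5.1765*n^2 - 5.46*n + 9.464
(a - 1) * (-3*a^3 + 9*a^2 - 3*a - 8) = -3*a^4 + 12*a^3 - 12*a^2 - 5*a + 8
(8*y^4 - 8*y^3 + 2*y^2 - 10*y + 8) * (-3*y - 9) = -24*y^5 - 48*y^4 + 66*y^3 + 12*y^2 + 66*y - 72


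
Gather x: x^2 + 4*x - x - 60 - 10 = x^2 + 3*x - 70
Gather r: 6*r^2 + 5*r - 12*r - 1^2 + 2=6*r^2 - 7*r + 1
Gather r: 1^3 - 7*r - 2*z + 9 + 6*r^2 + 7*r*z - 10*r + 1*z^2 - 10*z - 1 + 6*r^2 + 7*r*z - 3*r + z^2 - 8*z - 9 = 12*r^2 + r*(14*z - 20) + 2*z^2 - 20*z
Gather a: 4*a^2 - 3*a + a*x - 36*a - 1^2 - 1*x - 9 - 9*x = 4*a^2 + a*(x - 39) - 10*x - 10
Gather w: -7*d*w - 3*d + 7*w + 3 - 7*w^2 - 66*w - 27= -3*d - 7*w^2 + w*(-7*d - 59) - 24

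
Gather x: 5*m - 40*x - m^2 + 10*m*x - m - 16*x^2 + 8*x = -m^2 + 4*m - 16*x^2 + x*(10*m - 32)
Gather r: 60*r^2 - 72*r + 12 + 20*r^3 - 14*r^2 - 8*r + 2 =20*r^3 + 46*r^2 - 80*r + 14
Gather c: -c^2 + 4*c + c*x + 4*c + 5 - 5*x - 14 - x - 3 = -c^2 + c*(x + 8) - 6*x - 12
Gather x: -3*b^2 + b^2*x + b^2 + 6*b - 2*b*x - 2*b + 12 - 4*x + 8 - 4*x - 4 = -2*b^2 + 4*b + x*(b^2 - 2*b - 8) + 16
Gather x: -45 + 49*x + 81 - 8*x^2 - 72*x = -8*x^2 - 23*x + 36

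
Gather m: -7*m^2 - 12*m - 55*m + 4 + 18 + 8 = -7*m^2 - 67*m + 30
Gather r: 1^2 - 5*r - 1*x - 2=-5*r - x - 1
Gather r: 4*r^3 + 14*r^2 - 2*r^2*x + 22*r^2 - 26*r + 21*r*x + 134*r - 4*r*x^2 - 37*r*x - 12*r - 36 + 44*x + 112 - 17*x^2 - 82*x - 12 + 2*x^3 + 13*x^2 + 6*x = 4*r^3 + r^2*(36 - 2*x) + r*(-4*x^2 - 16*x + 96) + 2*x^3 - 4*x^2 - 32*x + 64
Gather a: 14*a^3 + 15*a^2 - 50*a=14*a^3 + 15*a^2 - 50*a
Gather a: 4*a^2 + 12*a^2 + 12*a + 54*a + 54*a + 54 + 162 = 16*a^2 + 120*a + 216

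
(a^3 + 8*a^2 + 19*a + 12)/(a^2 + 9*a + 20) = (a^2 + 4*a + 3)/(a + 5)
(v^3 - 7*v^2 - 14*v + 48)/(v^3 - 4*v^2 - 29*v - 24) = (v - 2)/(v + 1)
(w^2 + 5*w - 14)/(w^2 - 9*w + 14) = (w + 7)/(w - 7)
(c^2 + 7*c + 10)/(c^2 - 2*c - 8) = (c + 5)/(c - 4)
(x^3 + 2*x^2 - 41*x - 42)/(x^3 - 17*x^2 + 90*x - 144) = (x^2 + 8*x + 7)/(x^2 - 11*x + 24)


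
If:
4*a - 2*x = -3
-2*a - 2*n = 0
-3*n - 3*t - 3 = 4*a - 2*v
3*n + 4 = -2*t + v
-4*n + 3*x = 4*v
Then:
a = 57/68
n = -57/68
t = 59/68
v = 219/68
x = 54/17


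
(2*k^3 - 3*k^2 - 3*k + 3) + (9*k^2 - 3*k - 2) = 2*k^3 + 6*k^2 - 6*k + 1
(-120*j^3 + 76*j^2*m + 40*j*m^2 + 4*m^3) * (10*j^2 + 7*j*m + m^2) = -1200*j^5 - 80*j^4*m + 812*j^3*m^2 + 396*j^2*m^3 + 68*j*m^4 + 4*m^5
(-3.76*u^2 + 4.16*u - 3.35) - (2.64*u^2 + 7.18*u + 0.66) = -6.4*u^2 - 3.02*u - 4.01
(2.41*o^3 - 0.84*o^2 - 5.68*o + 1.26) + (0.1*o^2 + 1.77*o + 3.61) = 2.41*o^3 - 0.74*o^2 - 3.91*o + 4.87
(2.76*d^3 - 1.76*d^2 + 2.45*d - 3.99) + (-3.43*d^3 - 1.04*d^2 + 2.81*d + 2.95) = -0.67*d^3 - 2.8*d^2 + 5.26*d - 1.04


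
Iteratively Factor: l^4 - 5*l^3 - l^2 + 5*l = (l + 1)*(l^3 - 6*l^2 + 5*l) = (l - 5)*(l + 1)*(l^2 - l) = l*(l - 5)*(l + 1)*(l - 1)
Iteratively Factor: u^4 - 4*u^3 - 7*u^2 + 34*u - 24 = (u - 4)*(u^3 - 7*u + 6) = (u - 4)*(u + 3)*(u^2 - 3*u + 2) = (u - 4)*(u - 1)*(u + 3)*(u - 2)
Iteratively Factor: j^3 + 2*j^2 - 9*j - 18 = (j - 3)*(j^2 + 5*j + 6) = (j - 3)*(j + 3)*(j + 2)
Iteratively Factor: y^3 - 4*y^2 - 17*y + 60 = (y - 3)*(y^2 - y - 20) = (y - 5)*(y - 3)*(y + 4)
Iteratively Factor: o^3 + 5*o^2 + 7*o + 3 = (o + 1)*(o^2 + 4*o + 3) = (o + 1)^2*(o + 3)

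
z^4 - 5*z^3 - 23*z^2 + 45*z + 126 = (z - 7)*(z - 3)*(z + 2)*(z + 3)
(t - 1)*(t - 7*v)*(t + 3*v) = t^3 - 4*t^2*v - t^2 - 21*t*v^2 + 4*t*v + 21*v^2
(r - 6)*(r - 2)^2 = r^3 - 10*r^2 + 28*r - 24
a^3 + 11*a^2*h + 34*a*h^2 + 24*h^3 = (a + h)*(a + 4*h)*(a + 6*h)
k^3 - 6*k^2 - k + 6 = (k - 6)*(k - 1)*(k + 1)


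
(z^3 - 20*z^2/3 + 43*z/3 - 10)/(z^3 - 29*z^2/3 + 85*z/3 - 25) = (z - 2)/(z - 5)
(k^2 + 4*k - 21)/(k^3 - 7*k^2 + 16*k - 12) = (k + 7)/(k^2 - 4*k + 4)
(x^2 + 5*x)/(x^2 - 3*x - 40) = x/(x - 8)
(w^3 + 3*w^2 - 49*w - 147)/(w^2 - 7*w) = w + 10 + 21/w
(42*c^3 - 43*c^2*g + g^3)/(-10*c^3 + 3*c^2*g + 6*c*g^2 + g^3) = (-42*c^2 + c*g + g^2)/(10*c^2 + 7*c*g + g^2)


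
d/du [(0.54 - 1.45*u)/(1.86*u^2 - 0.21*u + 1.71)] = (2.697*u^2 - 2.0088*u - 2.3661)/(3.4596*u^4 - 0.7812*u^3 + 6.4053*u^2 - 0.7182*u + 2.9241)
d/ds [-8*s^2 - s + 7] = -16*s - 1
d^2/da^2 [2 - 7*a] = 0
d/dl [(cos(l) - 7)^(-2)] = 2*sin(l)/(cos(l) - 7)^3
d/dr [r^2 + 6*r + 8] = 2*r + 6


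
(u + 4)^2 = u^2 + 8*u + 16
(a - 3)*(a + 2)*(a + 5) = a^3 + 4*a^2 - 11*a - 30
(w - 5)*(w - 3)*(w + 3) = w^3 - 5*w^2 - 9*w + 45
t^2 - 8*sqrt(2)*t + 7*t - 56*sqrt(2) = (t + 7)*(t - 8*sqrt(2))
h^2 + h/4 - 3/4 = (h - 3/4)*(h + 1)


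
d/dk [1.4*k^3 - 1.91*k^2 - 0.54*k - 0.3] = 4.2*k^2 - 3.82*k - 0.54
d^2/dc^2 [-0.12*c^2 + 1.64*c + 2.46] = -0.240000000000000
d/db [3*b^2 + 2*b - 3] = 6*b + 2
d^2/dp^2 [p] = 0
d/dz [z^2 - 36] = 2*z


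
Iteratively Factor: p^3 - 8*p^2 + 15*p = (p - 5)*(p^2 - 3*p) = (p - 5)*(p - 3)*(p)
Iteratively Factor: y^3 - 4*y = (y - 2)*(y^2 + 2*y) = (y - 2)*(y + 2)*(y)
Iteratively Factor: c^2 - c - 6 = (c - 3)*(c + 2)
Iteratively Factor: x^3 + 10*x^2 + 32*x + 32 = (x + 2)*(x^2 + 8*x + 16) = (x + 2)*(x + 4)*(x + 4)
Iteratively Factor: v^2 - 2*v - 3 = (v - 3)*(v + 1)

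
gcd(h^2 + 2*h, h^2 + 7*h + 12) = 1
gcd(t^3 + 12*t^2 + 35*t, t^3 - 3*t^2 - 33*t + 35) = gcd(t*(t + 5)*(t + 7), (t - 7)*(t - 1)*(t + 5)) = t + 5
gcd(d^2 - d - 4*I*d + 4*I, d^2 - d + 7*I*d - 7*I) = d - 1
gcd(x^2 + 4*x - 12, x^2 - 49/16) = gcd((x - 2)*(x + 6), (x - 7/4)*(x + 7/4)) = 1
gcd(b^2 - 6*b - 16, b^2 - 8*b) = b - 8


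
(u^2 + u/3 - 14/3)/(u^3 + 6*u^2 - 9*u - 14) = (u + 7/3)/(u^2 + 8*u + 7)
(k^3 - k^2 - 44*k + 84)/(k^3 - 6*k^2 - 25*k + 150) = (k^2 + 5*k - 14)/(k^2 - 25)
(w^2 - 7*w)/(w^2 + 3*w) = (w - 7)/(w + 3)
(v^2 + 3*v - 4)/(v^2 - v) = (v + 4)/v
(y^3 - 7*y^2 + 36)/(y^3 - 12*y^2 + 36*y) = (y^2 - y - 6)/(y*(y - 6))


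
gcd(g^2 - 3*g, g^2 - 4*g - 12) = 1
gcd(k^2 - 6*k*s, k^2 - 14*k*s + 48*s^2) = -k + 6*s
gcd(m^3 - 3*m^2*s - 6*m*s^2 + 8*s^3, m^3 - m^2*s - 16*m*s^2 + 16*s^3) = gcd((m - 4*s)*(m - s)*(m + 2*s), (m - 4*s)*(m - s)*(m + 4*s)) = m^2 - 5*m*s + 4*s^2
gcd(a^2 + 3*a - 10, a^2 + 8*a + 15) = a + 5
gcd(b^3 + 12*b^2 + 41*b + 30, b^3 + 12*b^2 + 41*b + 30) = b^3 + 12*b^2 + 41*b + 30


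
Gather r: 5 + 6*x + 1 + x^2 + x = x^2 + 7*x + 6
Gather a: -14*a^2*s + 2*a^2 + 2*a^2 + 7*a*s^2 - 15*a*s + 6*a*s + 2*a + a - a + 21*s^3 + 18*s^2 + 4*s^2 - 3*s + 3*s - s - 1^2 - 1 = a^2*(4 - 14*s) + a*(7*s^2 - 9*s + 2) + 21*s^3 + 22*s^2 - s - 2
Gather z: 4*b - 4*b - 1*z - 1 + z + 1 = 0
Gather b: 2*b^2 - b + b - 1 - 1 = 2*b^2 - 2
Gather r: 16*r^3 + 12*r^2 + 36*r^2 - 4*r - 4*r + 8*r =16*r^3 + 48*r^2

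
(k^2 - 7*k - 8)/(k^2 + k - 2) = (k^2 - 7*k - 8)/(k^2 + k - 2)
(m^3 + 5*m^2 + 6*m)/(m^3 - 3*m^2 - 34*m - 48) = m/(m - 8)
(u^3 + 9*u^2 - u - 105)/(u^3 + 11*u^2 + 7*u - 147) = (u + 5)/(u + 7)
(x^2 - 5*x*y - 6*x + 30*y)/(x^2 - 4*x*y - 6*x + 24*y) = (x - 5*y)/(x - 4*y)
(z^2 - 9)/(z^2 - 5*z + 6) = (z + 3)/(z - 2)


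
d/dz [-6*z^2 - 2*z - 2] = -12*z - 2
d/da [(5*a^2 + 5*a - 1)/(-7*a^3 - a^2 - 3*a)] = (35*a^4 + 70*a^3 - 31*a^2 - 2*a - 3)/(a^2*(49*a^4 + 14*a^3 + 43*a^2 + 6*a + 9))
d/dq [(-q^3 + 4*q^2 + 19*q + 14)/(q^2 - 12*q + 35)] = (-q^2 + 10*q + 17)/(q^2 - 10*q + 25)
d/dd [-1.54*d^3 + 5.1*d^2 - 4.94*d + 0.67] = -4.62*d^2 + 10.2*d - 4.94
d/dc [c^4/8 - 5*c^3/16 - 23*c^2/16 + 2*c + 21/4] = c^3/2 - 15*c^2/16 - 23*c/8 + 2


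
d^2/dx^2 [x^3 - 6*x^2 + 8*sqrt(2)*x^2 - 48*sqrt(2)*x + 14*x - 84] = 6*x - 12 + 16*sqrt(2)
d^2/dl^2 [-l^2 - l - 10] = -2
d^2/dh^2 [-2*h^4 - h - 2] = -24*h^2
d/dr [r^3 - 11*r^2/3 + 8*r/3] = 3*r^2 - 22*r/3 + 8/3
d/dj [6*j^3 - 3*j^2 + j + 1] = 18*j^2 - 6*j + 1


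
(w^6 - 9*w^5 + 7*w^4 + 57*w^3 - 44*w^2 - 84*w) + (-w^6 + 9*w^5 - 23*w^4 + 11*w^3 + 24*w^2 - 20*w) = -16*w^4 + 68*w^3 - 20*w^2 - 104*w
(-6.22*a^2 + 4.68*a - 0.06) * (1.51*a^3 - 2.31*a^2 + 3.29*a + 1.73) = -9.3922*a^5 + 21.435*a^4 - 31.3652*a^3 + 4.7752*a^2 + 7.899*a - 0.1038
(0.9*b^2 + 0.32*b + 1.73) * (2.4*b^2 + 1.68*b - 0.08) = 2.16*b^4 + 2.28*b^3 + 4.6176*b^2 + 2.8808*b - 0.1384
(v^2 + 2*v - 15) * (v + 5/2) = v^3 + 9*v^2/2 - 10*v - 75/2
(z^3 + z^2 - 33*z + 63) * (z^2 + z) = z^5 + 2*z^4 - 32*z^3 + 30*z^2 + 63*z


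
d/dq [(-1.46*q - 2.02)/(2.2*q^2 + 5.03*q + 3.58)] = (3.212*q^2 + 8.888*q + 4.9338)/(4.84*q^4 + 22.132*q^3 + 41.0529*q^2 + 36.0148*q + 12.8164)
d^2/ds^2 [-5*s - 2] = 0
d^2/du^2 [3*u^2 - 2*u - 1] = 6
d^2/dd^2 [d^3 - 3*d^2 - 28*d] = 6*d - 6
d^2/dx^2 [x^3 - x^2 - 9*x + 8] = 6*x - 2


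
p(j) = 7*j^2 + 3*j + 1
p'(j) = 14*j + 3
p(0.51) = 4.35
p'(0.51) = 10.14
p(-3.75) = 88.19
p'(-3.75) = -49.50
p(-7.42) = 364.13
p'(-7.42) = -100.88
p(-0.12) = 0.74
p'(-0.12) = 1.32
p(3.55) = 99.87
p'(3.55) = 52.70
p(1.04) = 11.69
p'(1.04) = 17.56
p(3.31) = 87.62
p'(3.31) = 49.34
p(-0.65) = 2.01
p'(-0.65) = -6.10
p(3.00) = 73.00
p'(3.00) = 45.00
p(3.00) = 73.00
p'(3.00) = 45.00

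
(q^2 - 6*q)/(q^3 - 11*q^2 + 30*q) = 1/(q - 5)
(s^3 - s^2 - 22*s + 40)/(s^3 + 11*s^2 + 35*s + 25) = (s^2 - 6*s + 8)/(s^2 + 6*s + 5)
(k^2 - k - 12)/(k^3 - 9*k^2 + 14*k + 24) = (k + 3)/(k^2 - 5*k - 6)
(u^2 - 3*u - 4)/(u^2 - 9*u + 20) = (u + 1)/(u - 5)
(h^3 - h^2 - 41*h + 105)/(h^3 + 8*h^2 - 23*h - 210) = (h - 3)/(h + 6)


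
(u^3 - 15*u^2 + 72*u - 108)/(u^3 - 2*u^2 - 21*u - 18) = (u^2 - 9*u + 18)/(u^2 + 4*u + 3)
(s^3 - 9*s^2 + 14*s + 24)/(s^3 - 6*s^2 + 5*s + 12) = (s - 6)/(s - 3)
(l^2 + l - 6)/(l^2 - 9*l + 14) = (l + 3)/(l - 7)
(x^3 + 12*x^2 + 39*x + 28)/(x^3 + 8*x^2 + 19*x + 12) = (x + 7)/(x + 3)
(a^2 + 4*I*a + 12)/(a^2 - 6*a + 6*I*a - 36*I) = (a - 2*I)/(a - 6)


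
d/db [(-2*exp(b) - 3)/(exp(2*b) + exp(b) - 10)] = ((2*exp(b) + 1)*(2*exp(b) + 3) - 2*exp(2*b) - 2*exp(b) + 20)*exp(b)/(exp(2*b) + exp(b) - 10)^2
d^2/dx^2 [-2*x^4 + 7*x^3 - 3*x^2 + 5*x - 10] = -24*x^2 + 42*x - 6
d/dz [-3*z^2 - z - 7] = -6*z - 1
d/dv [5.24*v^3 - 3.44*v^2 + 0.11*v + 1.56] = 15.72*v^2 - 6.88*v + 0.11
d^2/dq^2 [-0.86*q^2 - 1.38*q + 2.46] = -1.72000000000000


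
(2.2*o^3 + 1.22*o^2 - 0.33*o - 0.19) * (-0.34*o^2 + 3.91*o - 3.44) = -0.748*o^5 + 8.1872*o^4 - 2.6856*o^3 - 5.4225*o^2 + 0.3923*o + 0.6536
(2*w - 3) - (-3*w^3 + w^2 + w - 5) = 3*w^3 - w^2 + w + 2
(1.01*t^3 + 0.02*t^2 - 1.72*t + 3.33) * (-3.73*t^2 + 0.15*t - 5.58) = -3.7673*t^5 + 0.0769*t^4 + 0.7828*t^3 - 12.7905*t^2 + 10.0971*t - 18.5814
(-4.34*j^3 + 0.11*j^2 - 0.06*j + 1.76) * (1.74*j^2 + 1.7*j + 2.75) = -7.5516*j^5 - 7.1866*j^4 - 11.8524*j^3 + 3.2629*j^2 + 2.827*j + 4.84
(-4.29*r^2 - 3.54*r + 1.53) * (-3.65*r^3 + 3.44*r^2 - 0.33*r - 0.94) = 15.6585*r^5 - 1.8366*r^4 - 16.3464*r^3 + 10.464*r^2 + 2.8227*r - 1.4382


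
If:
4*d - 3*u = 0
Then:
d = 3*u/4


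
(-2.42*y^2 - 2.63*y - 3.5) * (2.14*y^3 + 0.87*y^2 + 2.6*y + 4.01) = -5.1788*y^5 - 7.7336*y^4 - 16.0701*y^3 - 19.5872*y^2 - 19.6463*y - 14.035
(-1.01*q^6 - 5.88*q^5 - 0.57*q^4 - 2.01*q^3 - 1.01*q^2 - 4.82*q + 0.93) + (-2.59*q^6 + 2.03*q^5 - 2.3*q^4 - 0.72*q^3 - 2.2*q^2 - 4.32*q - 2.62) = -3.6*q^6 - 3.85*q^5 - 2.87*q^4 - 2.73*q^3 - 3.21*q^2 - 9.14*q - 1.69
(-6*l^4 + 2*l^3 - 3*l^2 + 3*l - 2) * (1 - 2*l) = 12*l^5 - 10*l^4 + 8*l^3 - 9*l^2 + 7*l - 2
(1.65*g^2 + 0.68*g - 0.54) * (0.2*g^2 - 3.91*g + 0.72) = 0.33*g^4 - 6.3155*g^3 - 1.5788*g^2 + 2.601*g - 0.3888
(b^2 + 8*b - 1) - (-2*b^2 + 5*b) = 3*b^2 + 3*b - 1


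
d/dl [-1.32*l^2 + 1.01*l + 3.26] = 1.01 - 2.64*l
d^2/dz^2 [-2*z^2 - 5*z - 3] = -4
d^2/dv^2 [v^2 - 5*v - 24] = 2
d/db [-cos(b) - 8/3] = sin(b)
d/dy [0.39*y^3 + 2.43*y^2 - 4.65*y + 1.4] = 1.17*y^2 + 4.86*y - 4.65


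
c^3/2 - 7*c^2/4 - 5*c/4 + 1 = (c/2 + 1/2)*(c - 4)*(c - 1/2)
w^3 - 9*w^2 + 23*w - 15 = (w - 5)*(w - 3)*(w - 1)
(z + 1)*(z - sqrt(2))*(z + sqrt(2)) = z^3 + z^2 - 2*z - 2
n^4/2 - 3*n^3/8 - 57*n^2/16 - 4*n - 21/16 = (n/2 + 1/2)*(n - 7/2)*(n + 3/4)*(n + 1)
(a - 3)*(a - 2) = a^2 - 5*a + 6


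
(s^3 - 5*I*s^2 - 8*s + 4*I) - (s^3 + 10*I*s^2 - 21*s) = -15*I*s^2 + 13*s + 4*I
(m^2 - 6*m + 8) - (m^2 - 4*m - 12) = 20 - 2*m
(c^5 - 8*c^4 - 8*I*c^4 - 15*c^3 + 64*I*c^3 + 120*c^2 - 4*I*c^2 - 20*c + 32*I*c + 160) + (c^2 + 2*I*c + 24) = c^5 - 8*c^4 - 8*I*c^4 - 15*c^3 + 64*I*c^3 + 121*c^2 - 4*I*c^2 - 20*c + 34*I*c + 184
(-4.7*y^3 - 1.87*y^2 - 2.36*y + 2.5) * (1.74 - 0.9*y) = 4.23*y^4 - 6.495*y^3 - 1.1298*y^2 - 6.3564*y + 4.35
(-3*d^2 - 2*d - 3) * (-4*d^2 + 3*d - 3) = 12*d^4 - d^3 + 15*d^2 - 3*d + 9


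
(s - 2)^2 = s^2 - 4*s + 4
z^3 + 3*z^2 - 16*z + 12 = (z - 2)*(z - 1)*(z + 6)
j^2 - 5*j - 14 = (j - 7)*(j + 2)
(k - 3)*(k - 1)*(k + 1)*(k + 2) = k^4 - k^3 - 7*k^2 + k + 6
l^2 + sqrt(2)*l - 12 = (l - 2*sqrt(2))*(l + 3*sqrt(2))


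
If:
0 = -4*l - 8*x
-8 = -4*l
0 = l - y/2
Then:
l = 2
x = -1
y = 4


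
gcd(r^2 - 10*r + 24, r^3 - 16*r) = r - 4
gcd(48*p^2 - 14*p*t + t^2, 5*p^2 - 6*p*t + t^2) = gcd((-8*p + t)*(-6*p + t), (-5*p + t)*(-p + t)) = 1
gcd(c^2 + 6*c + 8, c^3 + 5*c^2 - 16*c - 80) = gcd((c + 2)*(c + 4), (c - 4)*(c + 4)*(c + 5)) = c + 4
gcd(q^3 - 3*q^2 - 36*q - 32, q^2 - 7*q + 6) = 1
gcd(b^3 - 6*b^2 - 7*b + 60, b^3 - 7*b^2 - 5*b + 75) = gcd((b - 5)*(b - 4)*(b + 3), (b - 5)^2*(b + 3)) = b^2 - 2*b - 15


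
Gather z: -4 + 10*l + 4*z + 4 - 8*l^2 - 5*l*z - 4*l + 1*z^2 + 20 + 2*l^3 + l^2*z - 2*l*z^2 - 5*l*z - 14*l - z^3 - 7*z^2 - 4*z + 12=2*l^3 - 8*l^2 - 8*l - z^3 + z^2*(-2*l - 6) + z*(l^2 - 10*l) + 32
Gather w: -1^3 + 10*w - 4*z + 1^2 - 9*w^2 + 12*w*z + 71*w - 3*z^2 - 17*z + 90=-9*w^2 + w*(12*z + 81) - 3*z^2 - 21*z + 90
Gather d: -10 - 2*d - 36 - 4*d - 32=-6*d - 78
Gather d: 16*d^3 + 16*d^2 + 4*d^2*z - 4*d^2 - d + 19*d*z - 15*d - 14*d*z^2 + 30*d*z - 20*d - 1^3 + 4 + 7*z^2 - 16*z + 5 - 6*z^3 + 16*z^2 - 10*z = 16*d^3 + d^2*(4*z + 12) + d*(-14*z^2 + 49*z - 36) - 6*z^3 + 23*z^2 - 26*z + 8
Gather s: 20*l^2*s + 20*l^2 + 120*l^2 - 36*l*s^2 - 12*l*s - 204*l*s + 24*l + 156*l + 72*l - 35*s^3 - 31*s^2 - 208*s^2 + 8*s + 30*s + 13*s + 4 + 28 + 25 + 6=140*l^2 + 252*l - 35*s^3 + s^2*(-36*l - 239) + s*(20*l^2 - 216*l + 51) + 63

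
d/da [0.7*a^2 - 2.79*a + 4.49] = 1.4*a - 2.79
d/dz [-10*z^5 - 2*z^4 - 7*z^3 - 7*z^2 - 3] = z*(-50*z^3 - 8*z^2 - 21*z - 14)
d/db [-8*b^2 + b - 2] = 1 - 16*b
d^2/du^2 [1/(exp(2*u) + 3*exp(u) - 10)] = (2*(2*exp(u) + 3)^2*exp(u) - (4*exp(u) + 3)*(exp(2*u) + 3*exp(u) - 10))*exp(u)/(exp(2*u) + 3*exp(u) - 10)^3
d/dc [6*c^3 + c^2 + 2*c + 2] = 18*c^2 + 2*c + 2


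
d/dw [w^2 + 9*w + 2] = 2*w + 9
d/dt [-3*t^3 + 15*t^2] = 3*t*(10 - 3*t)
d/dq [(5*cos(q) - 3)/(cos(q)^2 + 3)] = (5*cos(q)^2 - 6*cos(q) - 15)*sin(q)/((sin(q) - 2)^2*(sin(q) + 2)^2)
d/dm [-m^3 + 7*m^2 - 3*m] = -3*m^2 + 14*m - 3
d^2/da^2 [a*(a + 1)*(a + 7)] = 6*a + 16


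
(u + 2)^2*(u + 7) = u^3 + 11*u^2 + 32*u + 28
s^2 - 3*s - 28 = (s - 7)*(s + 4)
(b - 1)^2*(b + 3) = b^3 + b^2 - 5*b + 3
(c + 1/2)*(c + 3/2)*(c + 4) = c^3 + 6*c^2 + 35*c/4 + 3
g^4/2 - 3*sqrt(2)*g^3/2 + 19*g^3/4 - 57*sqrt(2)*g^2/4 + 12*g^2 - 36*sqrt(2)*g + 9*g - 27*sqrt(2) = (g/2 + 1)*(g + 3/2)*(g + 6)*(g - 3*sqrt(2))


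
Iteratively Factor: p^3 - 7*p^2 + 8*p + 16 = (p - 4)*(p^2 - 3*p - 4) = (p - 4)*(p + 1)*(p - 4)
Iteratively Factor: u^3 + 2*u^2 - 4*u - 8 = (u + 2)*(u^2 - 4) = (u - 2)*(u + 2)*(u + 2)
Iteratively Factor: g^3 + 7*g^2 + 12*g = (g + 4)*(g^2 + 3*g) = (g + 3)*(g + 4)*(g)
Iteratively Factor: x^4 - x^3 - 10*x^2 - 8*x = (x + 2)*(x^3 - 3*x^2 - 4*x) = (x + 1)*(x + 2)*(x^2 - 4*x) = (x - 4)*(x + 1)*(x + 2)*(x)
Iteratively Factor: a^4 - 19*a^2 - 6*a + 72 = (a - 2)*(a^3 + 2*a^2 - 15*a - 36) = (a - 2)*(a + 3)*(a^2 - a - 12) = (a - 4)*(a - 2)*(a + 3)*(a + 3)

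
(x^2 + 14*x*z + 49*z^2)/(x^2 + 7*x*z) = (x + 7*z)/x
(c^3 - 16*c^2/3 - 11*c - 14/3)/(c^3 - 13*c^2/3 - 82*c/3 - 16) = (c^2 - 6*c - 7)/(c^2 - 5*c - 24)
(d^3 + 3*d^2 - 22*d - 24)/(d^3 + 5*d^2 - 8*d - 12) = (d - 4)/(d - 2)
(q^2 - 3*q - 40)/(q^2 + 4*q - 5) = (q - 8)/(q - 1)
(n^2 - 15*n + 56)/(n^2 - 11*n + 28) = (n - 8)/(n - 4)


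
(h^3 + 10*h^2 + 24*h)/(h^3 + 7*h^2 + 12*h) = (h + 6)/(h + 3)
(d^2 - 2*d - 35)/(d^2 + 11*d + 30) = (d - 7)/(d + 6)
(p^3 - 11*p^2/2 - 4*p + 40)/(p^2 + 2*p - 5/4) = 2*(p^2 - 8*p + 16)/(2*p - 1)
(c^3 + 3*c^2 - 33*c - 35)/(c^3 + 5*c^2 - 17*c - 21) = (c - 5)/(c - 3)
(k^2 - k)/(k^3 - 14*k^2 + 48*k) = (k - 1)/(k^2 - 14*k + 48)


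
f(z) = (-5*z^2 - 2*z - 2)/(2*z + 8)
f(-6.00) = 42.50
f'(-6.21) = 5.08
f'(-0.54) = 0.59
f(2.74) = -3.34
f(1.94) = -2.08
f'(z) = (-10*z - 2)/(2*z + 8) - 2*(-5*z^2 - 2*z - 2)/(2*z + 8)^2 = (-5*z^2 - 40*z - 6)/(2*(z^2 + 8*z + 16))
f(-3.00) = -20.50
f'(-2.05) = 7.23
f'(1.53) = -1.29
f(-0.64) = -0.41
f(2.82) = -3.48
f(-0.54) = -0.34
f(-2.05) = -4.85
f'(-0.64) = 0.78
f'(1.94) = -1.45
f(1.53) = -1.52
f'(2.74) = -1.69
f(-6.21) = 41.27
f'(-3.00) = 34.50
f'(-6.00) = 6.75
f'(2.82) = -1.70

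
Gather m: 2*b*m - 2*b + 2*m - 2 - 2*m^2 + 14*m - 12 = -2*b - 2*m^2 + m*(2*b + 16) - 14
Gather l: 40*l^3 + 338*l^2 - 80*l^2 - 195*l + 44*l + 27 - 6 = 40*l^3 + 258*l^2 - 151*l + 21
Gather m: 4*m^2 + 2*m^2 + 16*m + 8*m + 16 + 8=6*m^2 + 24*m + 24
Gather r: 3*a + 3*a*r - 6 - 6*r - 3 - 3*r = 3*a + r*(3*a - 9) - 9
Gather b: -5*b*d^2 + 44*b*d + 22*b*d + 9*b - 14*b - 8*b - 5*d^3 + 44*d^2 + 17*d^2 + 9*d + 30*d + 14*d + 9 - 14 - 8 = b*(-5*d^2 + 66*d - 13) - 5*d^3 + 61*d^2 + 53*d - 13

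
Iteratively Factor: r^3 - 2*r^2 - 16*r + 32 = (r - 4)*(r^2 + 2*r - 8) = (r - 4)*(r - 2)*(r + 4)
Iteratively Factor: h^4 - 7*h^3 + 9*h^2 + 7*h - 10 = (h - 5)*(h^3 - 2*h^2 - h + 2) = (h - 5)*(h - 2)*(h^2 - 1) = (h - 5)*(h - 2)*(h - 1)*(h + 1)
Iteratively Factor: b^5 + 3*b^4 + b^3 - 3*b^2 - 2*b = (b + 1)*(b^4 + 2*b^3 - b^2 - 2*b) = (b + 1)^2*(b^3 + b^2 - 2*b) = (b - 1)*(b + 1)^2*(b^2 + 2*b) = b*(b - 1)*(b + 1)^2*(b + 2)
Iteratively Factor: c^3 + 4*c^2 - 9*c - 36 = (c + 4)*(c^2 - 9) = (c - 3)*(c + 4)*(c + 3)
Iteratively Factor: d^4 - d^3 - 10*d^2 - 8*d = (d - 4)*(d^3 + 3*d^2 + 2*d) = (d - 4)*(d + 1)*(d^2 + 2*d) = d*(d - 4)*(d + 1)*(d + 2)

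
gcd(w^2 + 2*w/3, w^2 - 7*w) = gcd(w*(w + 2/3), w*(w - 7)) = w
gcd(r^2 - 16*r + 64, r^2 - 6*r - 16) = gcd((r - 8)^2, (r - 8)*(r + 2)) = r - 8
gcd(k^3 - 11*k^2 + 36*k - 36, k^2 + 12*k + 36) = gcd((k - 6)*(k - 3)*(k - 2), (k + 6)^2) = 1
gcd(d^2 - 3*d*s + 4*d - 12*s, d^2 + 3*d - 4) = d + 4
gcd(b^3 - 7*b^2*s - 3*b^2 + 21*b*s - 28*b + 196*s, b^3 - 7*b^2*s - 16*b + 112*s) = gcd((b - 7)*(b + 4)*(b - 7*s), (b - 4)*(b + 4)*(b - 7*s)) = -b^2 + 7*b*s - 4*b + 28*s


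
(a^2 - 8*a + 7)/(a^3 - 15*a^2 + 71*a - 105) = (a - 1)/(a^2 - 8*a + 15)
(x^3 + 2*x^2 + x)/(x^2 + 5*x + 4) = x*(x + 1)/(x + 4)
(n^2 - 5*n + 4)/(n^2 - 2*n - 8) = (n - 1)/(n + 2)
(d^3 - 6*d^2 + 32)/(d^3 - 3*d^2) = (d^3 - 6*d^2 + 32)/(d^2*(d - 3))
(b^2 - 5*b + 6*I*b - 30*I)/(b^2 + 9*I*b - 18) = (b - 5)/(b + 3*I)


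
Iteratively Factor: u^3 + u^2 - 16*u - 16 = (u + 1)*(u^2 - 16) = (u - 4)*(u + 1)*(u + 4)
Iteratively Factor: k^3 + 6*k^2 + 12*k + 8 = (k + 2)*(k^2 + 4*k + 4) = (k + 2)^2*(k + 2)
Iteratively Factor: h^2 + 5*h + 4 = (h + 1)*(h + 4)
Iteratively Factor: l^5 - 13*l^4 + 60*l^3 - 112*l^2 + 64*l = (l - 1)*(l^4 - 12*l^3 + 48*l^2 - 64*l) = (l - 4)*(l - 1)*(l^3 - 8*l^2 + 16*l) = l*(l - 4)*(l - 1)*(l^2 - 8*l + 16) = l*(l - 4)^2*(l - 1)*(l - 4)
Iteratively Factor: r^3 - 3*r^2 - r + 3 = (r + 1)*(r^2 - 4*r + 3) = (r - 3)*(r + 1)*(r - 1)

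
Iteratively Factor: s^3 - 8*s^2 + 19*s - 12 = (s - 3)*(s^2 - 5*s + 4) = (s - 4)*(s - 3)*(s - 1)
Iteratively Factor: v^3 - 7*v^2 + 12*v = (v - 3)*(v^2 - 4*v) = (v - 4)*(v - 3)*(v)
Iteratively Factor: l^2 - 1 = (l + 1)*(l - 1)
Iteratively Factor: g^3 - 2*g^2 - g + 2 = (g - 1)*(g^2 - g - 2) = (g - 2)*(g - 1)*(g + 1)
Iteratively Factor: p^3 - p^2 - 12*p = (p)*(p^2 - p - 12) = p*(p + 3)*(p - 4)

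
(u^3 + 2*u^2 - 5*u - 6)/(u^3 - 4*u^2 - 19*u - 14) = (u^2 + u - 6)/(u^2 - 5*u - 14)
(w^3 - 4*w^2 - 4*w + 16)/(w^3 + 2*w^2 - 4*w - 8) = (w - 4)/(w + 2)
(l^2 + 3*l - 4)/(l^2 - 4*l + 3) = (l + 4)/(l - 3)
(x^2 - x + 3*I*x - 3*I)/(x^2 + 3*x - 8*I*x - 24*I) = (x^2 + x*(-1 + 3*I) - 3*I)/(x^2 + x*(3 - 8*I) - 24*I)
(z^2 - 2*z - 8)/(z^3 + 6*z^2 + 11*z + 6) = (z - 4)/(z^2 + 4*z + 3)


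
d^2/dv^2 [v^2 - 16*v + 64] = 2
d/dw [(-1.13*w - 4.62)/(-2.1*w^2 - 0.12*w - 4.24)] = (-2.373*w^2 - 19.404*w + 4.2368)/(4.41*w^4 + 0.504*w^3 + 17.8224*w^2 + 1.0176*w + 17.9776)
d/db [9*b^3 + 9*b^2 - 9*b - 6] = 27*b^2 + 18*b - 9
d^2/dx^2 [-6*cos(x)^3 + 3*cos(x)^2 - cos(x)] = 11*cos(x)/2 - 6*cos(2*x) + 27*cos(3*x)/2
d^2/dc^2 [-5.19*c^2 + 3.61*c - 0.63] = -10.3800000000000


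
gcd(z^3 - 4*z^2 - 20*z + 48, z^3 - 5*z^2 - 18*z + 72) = z^2 - 2*z - 24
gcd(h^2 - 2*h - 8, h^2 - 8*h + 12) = 1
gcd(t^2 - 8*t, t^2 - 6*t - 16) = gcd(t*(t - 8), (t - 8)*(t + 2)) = t - 8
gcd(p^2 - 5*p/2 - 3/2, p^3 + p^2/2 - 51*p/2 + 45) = p - 3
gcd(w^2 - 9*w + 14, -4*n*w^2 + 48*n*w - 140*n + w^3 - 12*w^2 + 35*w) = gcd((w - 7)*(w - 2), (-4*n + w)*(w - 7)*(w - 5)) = w - 7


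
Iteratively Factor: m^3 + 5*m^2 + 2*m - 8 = (m - 1)*(m^2 + 6*m + 8) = (m - 1)*(m + 2)*(m + 4)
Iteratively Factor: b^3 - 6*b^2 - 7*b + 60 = (b + 3)*(b^2 - 9*b + 20) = (b - 4)*(b + 3)*(b - 5)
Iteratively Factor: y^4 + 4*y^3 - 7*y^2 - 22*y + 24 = (y + 4)*(y^3 - 7*y + 6) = (y - 2)*(y + 4)*(y^2 + 2*y - 3) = (y - 2)*(y + 3)*(y + 4)*(y - 1)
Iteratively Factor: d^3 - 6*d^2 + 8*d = (d)*(d^2 - 6*d + 8) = d*(d - 2)*(d - 4)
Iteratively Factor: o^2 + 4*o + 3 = (o + 3)*(o + 1)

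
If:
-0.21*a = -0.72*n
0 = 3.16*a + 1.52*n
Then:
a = 0.00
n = 0.00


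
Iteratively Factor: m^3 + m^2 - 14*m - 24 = (m + 2)*(m^2 - m - 12) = (m - 4)*(m + 2)*(m + 3)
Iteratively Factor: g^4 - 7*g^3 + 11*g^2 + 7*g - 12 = (g - 3)*(g^3 - 4*g^2 - g + 4) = (g - 4)*(g - 3)*(g^2 - 1) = (g - 4)*(g - 3)*(g - 1)*(g + 1)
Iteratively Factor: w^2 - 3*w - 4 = (w - 4)*(w + 1)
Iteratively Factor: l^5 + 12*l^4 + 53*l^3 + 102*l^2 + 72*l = (l)*(l^4 + 12*l^3 + 53*l^2 + 102*l + 72) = l*(l + 3)*(l^3 + 9*l^2 + 26*l + 24) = l*(l + 3)^2*(l^2 + 6*l + 8) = l*(l + 3)^2*(l + 4)*(l + 2)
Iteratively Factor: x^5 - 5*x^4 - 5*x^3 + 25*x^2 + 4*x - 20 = (x - 1)*(x^4 - 4*x^3 - 9*x^2 + 16*x + 20) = (x - 1)*(x + 2)*(x^3 - 6*x^2 + 3*x + 10) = (x - 5)*(x - 1)*(x + 2)*(x^2 - x - 2) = (x - 5)*(x - 1)*(x + 1)*(x + 2)*(x - 2)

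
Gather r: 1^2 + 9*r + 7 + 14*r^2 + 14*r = 14*r^2 + 23*r + 8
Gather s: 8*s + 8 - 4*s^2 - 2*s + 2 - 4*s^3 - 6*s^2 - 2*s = -4*s^3 - 10*s^2 + 4*s + 10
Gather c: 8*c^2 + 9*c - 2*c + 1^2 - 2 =8*c^2 + 7*c - 1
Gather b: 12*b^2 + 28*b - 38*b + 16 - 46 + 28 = 12*b^2 - 10*b - 2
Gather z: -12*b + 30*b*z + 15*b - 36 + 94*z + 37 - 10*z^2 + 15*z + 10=3*b - 10*z^2 + z*(30*b + 109) + 11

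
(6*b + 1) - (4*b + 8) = 2*b - 7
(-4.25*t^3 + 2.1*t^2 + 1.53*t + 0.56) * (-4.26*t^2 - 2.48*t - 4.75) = 18.105*t^5 + 1.594*t^4 + 8.4617*t^3 - 16.155*t^2 - 8.6563*t - 2.66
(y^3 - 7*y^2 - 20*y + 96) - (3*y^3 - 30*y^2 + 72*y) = -2*y^3 + 23*y^2 - 92*y + 96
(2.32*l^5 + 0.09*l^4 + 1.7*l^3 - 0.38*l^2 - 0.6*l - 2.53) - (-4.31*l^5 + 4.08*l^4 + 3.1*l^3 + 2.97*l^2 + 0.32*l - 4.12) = 6.63*l^5 - 3.99*l^4 - 1.4*l^3 - 3.35*l^2 - 0.92*l + 1.59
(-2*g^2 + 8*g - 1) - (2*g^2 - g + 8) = -4*g^2 + 9*g - 9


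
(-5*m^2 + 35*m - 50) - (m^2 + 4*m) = -6*m^2 + 31*m - 50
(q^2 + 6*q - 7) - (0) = q^2 + 6*q - 7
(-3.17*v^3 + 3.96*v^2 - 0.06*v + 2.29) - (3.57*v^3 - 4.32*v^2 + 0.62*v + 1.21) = -6.74*v^3 + 8.28*v^2 - 0.68*v + 1.08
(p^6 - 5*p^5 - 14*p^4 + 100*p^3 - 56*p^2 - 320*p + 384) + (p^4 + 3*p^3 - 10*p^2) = p^6 - 5*p^5 - 13*p^4 + 103*p^3 - 66*p^2 - 320*p + 384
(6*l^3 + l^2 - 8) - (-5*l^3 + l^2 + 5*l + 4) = 11*l^3 - 5*l - 12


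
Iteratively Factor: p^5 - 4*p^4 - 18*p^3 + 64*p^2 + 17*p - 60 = (p - 3)*(p^4 - p^3 - 21*p^2 + p + 20) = (p - 3)*(p + 4)*(p^3 - 5*p^2 - p + 5) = (p - 3)*(p - 1)*(p + 4)*(p^2 - 4*p - 5) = (p - 3)*(p - 1)*(p + 1)*(p + 4)*(p - 5)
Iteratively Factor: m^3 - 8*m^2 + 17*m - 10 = (m - 5)*(m^2 - 3*m + 2) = (m - 5)*(m - 2)*(m - 1)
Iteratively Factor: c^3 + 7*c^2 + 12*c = (c + 3)*(c^2 + 4*c) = (c + 3)*(c + 4)*(c)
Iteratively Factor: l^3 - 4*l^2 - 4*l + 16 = (l - 2)*(l^2 - 2*l - 8) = (l - 2)*(l + 2)*(l - 4)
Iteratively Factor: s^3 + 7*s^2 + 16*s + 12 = (s + 2)*(s^2 + 5*s + 6) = (s + 2)*(s + 3)*(s + 2)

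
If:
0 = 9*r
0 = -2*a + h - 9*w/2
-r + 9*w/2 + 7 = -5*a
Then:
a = -9*w/10 - 7/5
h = 27*w/10 - 14/5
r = 0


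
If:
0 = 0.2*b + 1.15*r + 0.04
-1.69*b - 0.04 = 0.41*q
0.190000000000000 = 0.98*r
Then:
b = -1.31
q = 5.32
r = 0.19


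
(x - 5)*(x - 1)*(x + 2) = x^3 - 4*x^2 - 7*x + 10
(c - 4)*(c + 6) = c^2 + 2*c - 24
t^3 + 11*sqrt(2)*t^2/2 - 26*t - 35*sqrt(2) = (t - 5*sqrt(2)/2)*(t + sqrt(2))*(t + 7*sqrt(2))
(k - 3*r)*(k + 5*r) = k^2 + 2*k*r - 15*r^2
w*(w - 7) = w^2 - 7*w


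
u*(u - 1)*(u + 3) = u^3 + 2*u^2 - 3*u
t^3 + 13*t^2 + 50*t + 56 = (t + 2)*(t + 4)*(t + 7)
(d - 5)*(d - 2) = d^2 - 7*d + 10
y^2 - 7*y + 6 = (y - 6)*(y - 1)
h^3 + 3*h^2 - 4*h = h*(h - 1)*(h + 4)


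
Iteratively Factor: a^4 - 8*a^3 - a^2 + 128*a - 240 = (a + 4)*(a^3 - 12*a^2 + 47*a - 60) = (a - 5)*(a + 4)*(a^2 - 7*a + 12) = (a - 5)*(a - 3)*(a + 4)*(a - 4)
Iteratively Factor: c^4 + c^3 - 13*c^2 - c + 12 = (c - 3)*(c^3 + 4*c^2 - c - 4) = (c - 3)*(c - 1)*(c^2 + 5*c + 4) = (c - 3)*(c - 1)*(c + 4)*(c + 1)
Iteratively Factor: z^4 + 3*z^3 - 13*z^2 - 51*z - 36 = (z + 3)*(z^3 - 13*z - 12) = (z + 1)*(z + 3)*(z^2 - z - 12) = (z - 4)*(z + 1)*(z + 3)*(z + 3)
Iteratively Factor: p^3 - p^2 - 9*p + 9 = (p + 3)*(p^2 - 4*p + 3) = (p - 3)*(p + 3)*(p - 1)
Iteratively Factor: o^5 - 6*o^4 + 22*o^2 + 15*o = (o + 1)*(o^4 - 7*o^3 + 7*o^2 + 15*o) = (o - 5)*(o + 1)*(o^3 - 2*o^2 - 3*o) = (o - 5)*(o - 3)*(o + 1)*(o^2 + o) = (o - 5)*(o - 3)*(o + 1)^2*(o)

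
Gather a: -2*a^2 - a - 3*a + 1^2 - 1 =-2*a^2 - 4*a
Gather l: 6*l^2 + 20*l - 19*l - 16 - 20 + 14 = 6*l^2 + l - 22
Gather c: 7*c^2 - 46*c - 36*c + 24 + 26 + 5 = 7*c^2 - 82*c + 55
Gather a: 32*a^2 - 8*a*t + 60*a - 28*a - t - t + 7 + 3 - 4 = 32*a^2 + a*(32 - 8*t) - 2*t + 6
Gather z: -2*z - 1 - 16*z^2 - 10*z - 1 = -16*z^2 - 12*z - 2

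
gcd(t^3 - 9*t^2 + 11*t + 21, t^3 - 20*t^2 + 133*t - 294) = t - 7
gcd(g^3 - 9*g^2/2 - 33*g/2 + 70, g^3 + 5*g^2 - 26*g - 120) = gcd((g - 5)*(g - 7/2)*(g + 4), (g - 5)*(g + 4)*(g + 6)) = g^2 - g - 20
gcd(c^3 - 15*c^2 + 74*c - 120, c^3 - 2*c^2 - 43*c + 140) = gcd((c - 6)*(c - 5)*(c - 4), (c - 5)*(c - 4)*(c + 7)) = c^2 - 9*c + 20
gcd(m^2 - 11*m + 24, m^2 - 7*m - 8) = m - 8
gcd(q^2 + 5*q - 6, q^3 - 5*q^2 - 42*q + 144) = q + 6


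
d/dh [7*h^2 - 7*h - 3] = 14*h - 7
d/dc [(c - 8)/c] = 8/c^2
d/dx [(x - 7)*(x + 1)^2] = (x + 1)*(3*x - 13)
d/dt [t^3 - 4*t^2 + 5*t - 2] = 3*t^2 - 8*t + 5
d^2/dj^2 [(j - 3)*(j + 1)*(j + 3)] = 6*j + 2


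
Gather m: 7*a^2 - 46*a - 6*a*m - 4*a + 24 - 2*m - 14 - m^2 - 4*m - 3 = 7*a^2 - 50*a - m^2 + m*(-6*a - 6) + 7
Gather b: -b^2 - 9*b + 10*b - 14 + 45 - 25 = -b^2 + b + 6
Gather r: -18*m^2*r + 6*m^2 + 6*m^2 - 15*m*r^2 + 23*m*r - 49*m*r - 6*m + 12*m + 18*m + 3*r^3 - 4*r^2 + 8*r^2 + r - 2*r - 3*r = 12*m^2 + 24*m + 3*r^3 + r^2*(4 - 15*m) + r*(-18*m^2 - 26*m - 4)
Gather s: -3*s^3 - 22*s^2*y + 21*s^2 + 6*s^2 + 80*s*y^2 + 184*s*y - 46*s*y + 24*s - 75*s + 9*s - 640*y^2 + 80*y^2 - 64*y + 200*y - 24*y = -3*s^3 + s^2*(27 - 22*y) + s*(80*y^2 + 138*y - 42) - 560*y^2 + 112*y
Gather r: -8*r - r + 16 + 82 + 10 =108 - 9*r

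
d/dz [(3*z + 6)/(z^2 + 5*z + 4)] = 3*(z^2 + 5*z - (z + 2)*(2*z + 5) + 4)/(z^2 + 5*z + 4)^2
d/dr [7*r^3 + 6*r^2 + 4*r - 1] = 21*r^2 + 12*r + 4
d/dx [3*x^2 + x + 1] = 6*x + 1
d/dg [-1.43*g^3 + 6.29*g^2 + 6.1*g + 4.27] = -4.29*g^2 + 12.58*g + 6.1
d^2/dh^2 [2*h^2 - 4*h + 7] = 4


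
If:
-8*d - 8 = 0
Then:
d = -1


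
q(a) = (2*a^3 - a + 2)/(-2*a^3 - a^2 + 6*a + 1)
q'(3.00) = 0.27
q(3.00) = -1.20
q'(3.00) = 0.27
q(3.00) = -1.20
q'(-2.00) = -145.00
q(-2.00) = -12.00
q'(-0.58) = -2.33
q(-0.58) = -0.90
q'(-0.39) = -7.00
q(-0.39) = -1.65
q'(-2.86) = -0.97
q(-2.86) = -1.87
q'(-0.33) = -12.77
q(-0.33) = -2.22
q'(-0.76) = -1.47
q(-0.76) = -0.58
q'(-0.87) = -1.34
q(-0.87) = -0.42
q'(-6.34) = -0.04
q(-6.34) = -1.16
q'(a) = (6*a^2 - 1)/(-2*a^3 - a^2 + 6*a + 1) + (6*a^2 + 2*a - 6)*(2*a^3 - a + 2)/(-2*a^3 - a^2 + 6*a + 1)^2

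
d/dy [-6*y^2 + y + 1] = 1 - 12*y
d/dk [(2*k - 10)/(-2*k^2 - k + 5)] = 4*k*(k - 10)/(4*k^4 + 4*k^3 - 19*k^2 - 10*k + 25)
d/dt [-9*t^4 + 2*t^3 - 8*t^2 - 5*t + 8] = -36*t^3 + 6*t^2 - 16*t - 5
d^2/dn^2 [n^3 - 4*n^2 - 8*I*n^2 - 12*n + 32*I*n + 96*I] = 6*n - 8 - 16*I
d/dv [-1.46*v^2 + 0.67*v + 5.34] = 0.67 - 2.92*v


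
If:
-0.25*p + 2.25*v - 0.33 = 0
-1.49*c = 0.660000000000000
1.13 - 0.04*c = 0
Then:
No Solution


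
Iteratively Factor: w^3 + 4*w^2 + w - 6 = (w - 1)*(w^2 + 5*w + 6) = (w - 1)*(w + 3)*(w + 2)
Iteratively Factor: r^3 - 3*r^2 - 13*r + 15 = (r - 1)*(r^2 - 2*r - 15) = (r - 1)*(r + 3)*(r - 5)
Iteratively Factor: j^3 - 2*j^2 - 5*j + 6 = (j - 1)*(j^2 - j - 6) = (j - 3)*(j - 1)*(j + 2)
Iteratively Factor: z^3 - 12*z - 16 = (z - 4)*(z^2 + 4*z + 4) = (z - 4)*(z + 2)*(z + 2)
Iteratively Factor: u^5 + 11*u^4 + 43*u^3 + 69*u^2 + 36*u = (u + 3)*(u^4 + 8*u^3 + 19*u^2 + 12*u) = (u + 3)*(u + 4)*(u^3 + 4*u^2 + 3*u) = (u + 1)*(u + 3)*(u + 4)*(u^2 + 3*u) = (u + 1)*(u + 3)^2*(u + 4)*(u)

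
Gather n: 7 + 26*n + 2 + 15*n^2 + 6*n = 15*n^2 + 32*n + 9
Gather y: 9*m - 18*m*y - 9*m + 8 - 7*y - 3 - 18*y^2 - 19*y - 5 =-18*y^2 + y*(-18*m - 26)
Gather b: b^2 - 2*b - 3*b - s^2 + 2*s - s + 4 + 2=b^2 - 5*b - s^2 + s + 6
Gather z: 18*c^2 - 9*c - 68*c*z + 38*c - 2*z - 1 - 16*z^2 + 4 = 18*c^2 + 29*c - 16*z^2 + z*(-68*c - 2) + 3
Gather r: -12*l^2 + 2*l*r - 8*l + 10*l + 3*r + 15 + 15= -12*l^2 + 2*l + r*(2*l + 3) + 30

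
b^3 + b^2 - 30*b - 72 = (b - 6)*(b + 3)*(b + 4)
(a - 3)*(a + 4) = a^2 + a - 12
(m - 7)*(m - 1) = m^2 - 8*m + 7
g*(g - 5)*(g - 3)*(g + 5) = g^4 - 3*g^3 - 25*g^2 + 75*g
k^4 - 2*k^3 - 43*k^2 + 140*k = k*(k - 5)*(k - 4)*(k + 7)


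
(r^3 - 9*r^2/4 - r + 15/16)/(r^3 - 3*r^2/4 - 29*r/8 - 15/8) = (r - 1/2)/(r + 1)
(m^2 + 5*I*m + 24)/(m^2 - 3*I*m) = (m + 8*I)/m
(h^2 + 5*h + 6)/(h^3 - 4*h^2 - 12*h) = (h + 3)/(h*(h - 6))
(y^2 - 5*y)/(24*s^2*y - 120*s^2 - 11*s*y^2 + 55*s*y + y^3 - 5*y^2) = y/(24*s^2 - 11*s*y + y^2)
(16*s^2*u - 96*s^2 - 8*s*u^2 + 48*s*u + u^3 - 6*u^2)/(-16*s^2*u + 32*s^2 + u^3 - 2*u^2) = (-4*s*u + 24*s + u^2 - 6*u)/(4*s*u - 8*s + u^2 - 2*u)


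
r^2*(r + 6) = r^3 + 6*r^2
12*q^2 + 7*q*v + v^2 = (3*q + v)*(4*q + v)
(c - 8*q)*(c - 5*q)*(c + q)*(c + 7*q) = c^4 - 5*c^3*q - 57*c^2*q^2 + 229*c*q^3 + 280*q^4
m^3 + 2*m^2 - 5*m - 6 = (m - 2)*(m + 1)*(m + 3)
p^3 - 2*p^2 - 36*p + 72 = (p - 6)*(p - 2)*(p + 6)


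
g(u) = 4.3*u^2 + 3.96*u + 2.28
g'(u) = 8.6*u + 3.96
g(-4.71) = 79.02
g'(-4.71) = -36.55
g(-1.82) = 9.32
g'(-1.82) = -11.69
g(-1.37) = 4.93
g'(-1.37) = -7.82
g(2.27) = 33.43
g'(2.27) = 23.48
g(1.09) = 11.71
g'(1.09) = 13.33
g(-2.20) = 14.38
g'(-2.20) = -14.96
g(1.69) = 21.25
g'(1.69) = 18.49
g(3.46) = 67.46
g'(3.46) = 33.72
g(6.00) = 180.84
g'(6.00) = 55.56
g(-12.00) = 573.96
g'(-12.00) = -99.24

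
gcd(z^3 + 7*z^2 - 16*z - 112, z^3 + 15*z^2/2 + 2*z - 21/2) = z + 7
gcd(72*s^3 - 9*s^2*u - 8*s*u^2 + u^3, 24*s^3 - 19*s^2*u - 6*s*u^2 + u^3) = 24*s^2 + 5*s*u - u^2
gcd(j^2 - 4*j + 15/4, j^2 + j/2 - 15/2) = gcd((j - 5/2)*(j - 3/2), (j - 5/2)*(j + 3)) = j - 5/2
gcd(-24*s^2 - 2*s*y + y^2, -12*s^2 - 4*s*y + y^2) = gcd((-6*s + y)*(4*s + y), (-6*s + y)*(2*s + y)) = -6*s + y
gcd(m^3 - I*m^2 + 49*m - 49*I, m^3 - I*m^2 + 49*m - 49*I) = m^3 - I*m^2 + 49*m - 49*I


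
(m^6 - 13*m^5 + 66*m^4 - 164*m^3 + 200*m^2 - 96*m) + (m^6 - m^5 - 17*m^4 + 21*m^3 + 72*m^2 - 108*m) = 2*m^6 - 14*m^5 + 49*m^4 - 143*m^3 + 272*m^2 - 204*m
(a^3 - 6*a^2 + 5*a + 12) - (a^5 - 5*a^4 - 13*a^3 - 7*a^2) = -a^5 + 5*a^4 + 14*a^3 + a^2 + 5*a + 12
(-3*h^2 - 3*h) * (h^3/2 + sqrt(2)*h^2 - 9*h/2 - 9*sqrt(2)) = -3*h^5/2 - 3*sqrt(2)*h^4 - 3*h^4/2 - 3*sqrt(2)*h^3 + 27*h^3/2 + 27*h^2/2 + 27*sqrt(2)*h^2 + 27*sqrt(2)*h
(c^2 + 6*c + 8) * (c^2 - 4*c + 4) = c^4 + 2*c^3 - 12*c^2 - 8*c + 32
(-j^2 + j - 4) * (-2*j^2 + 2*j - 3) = 2*j^4 - 4*j^3 + 13*j^2 - 11*j + 12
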